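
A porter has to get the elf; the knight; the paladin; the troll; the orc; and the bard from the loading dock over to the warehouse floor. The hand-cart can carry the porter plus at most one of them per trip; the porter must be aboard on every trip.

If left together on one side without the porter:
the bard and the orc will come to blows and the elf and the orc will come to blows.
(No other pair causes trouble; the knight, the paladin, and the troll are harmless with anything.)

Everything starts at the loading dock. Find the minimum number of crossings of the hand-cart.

Counting alone: the porter can take at most 1 across per trip to the warehouse floor, so moving all 6 needs at least 6 loaded trips out, with a return between consecutive ones — at least 11 crossings.
The safety rule pushes this higher. Following every safe sequence of crossings, the most of the 6 that can be at the warehouse floor as the hand-cart arrives there on crossing 11 is 5 — never all 6.
So no plan with fewer than 13 crossings exists, and this one achieves 13:
1. Porter goes to the warehouse floor with the orc.  [the loading dock: the bard, the elf, the knight, the paladin, the troll | the warehouse floor: the orc]
2. Porter goes back to the loading dock alone.  [the loading dock: the bard, the elf, the knight, the paladin, the troll | the warehouse floor: the orc]
3. Porter goes to the warehouse floor with the elf.  [the loading dock: the bard, the knight, the paladin, the troll | the warehouse floor: the elf, the orc]
4. Porter goes back to the loading dock with the orc.  [the loading dock: the bard, the knight, the orc, the paladin, the troll | the warehouse floor: the elf]
5. Porter goes to the warehouse floor with the bard.  [the loading dock: the knight, the orc, the paladin, the troll | the warehouse floor: the bard, the elf]
6. Porter goes back to the loading dock alone.  [the loading dock: the knight, the orc, the paladin, the troll | the warehouse floor: the bard, the elf]
7. Porter goes to the warehouse floor with the knight.  [the loading dock: the orc, the paladin, the troll | the warehouse floor: the bard, the elf, the knight]
8. Porter goes back to the loading dock alone.  [the loading dock: the orc, the paladin, the troll | the warehouse floor: the bard, the elf, the knight]
9. Porter goes to the warehouse floor with the paladin.  [the loading dock: the orc, the troll | the warehouse floor: the bard, the elf, the knight, the paladin]
10. Porter goes back to the loading dock alone.  [the loading dock: the orc, the troll | the warehouse floor: the bard, the elf, the knight, the paladin]
11. Porter goes to the warehouse floor with the troll.  [the loading dock: the orc | the warehouse floor: the bard, the elf, the knight, the paladin, the troll]
12. Porter goes back to the loading dock alone.  [the loading dock: the orc | the warehouse floor: the bard, the elf, the knight, the paladin, the troll]
13. Porter goes to the warehouse floor with the orc.  [the loading dock: — | the warehouse floor: the bard, the elf, the knight, the orc, the paladin, the troll]

13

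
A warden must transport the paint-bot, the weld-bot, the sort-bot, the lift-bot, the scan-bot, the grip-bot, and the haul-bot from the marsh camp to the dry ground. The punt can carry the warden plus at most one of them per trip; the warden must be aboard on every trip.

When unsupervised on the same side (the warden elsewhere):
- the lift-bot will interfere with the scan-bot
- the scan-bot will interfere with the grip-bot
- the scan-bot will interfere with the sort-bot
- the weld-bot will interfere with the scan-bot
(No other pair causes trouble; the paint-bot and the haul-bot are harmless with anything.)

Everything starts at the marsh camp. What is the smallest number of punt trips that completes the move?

impossible

Following every safe sequence of crossings from the start, the most of the 7 that can be at the dry ground as the punt arrives there on crossings 1, 3, 5, 7 is 1, 2, 3, 4 respectively; the best ever achieved is 4 of 7.
From crossing 9 on, no configuration arises that was not already reachable earlier: only 44 distinct safe configurations (who is on which side, and where the punt is) can ever be reached, none of them has everyone across, and every continuation just revisits them. So no valid plan exists.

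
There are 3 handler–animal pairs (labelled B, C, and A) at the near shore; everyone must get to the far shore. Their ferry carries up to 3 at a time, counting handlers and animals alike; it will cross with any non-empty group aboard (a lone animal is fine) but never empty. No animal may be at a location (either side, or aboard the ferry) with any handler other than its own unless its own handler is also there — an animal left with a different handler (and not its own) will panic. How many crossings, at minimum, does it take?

5

Counting alone: each trip to the far shore takes at most 3 across and each return brings at least 1 back, so after t trips out (and t−1 returns) at most 3t − (t−1) of the 6 are across; that first reaches 6 at t = 3, so at least 5 crossings are needed.
The plan below uses exactly 5 crossings, so it is optimal:
1. animal B and handler B cross → the far shore.
2. handler B crosses ← the near shore.
3. handler A, handler B, and handler C cross → the far shore.
4. animal B crosses ← the near shore.
5. animal A, animal B, and animal C cross → the far shore.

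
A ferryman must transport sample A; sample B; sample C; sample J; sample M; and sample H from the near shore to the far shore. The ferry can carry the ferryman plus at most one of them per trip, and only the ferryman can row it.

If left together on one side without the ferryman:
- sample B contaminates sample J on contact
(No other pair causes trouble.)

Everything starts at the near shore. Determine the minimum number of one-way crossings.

Counting alone: the ferryman can take at most 1 across per trip to the far shore, so moving all 6 needs at least 6 loaded trips out, with a return between consecutive ones — at least 11 crossings.
The plan below uses exactly 11 crossings, so it is optimal:
1. Ferryman goes to the far shore with sample B.  [the near shore: sample A, sample C, sample H, sample J, sample M | the far shore: sample B]
2. Ferryman goes back to the near shore alone.  [the near shore: sample A, sample C, sample H, sample J, sample M | the far shore: sample B]
3. Ferryman goes to the far shore with sample A.  [the near shore: sample C, sample H, sample J, sample M | the far shore: sample A, sample B]
4. Ferryman goes back to the near shore alone.  [the near shore: sample C, sample H, sample J, sample M | the far shore: sample A, sample B]
5. Ferryman goes to the far shore with sample C.  [the near shore: sample H, sample J, sample M | the far shore: sample A, sample B, sample C]
6. Ferryman goes back to the near shore alone.  [the near shore: sample H, sample J, sample M | the far shore: sample A, sample B, sample C]
7. Ferryman goes to the far shore with sample M.  [the near shore: sample H, sample J | the far shore: sample A, sample B, sample C, sample M]
8. Ferryman goes back to the near shore alone.  [the near shore: sample H, sample J | the far shore: sample A, sample B, sample C, sample M]
9. Ferryman goes to the far shore with sample H.  [the near shore: sample J | the far shore: sample A, sample B, sample C, sample H, sample M]
10. Ferryman goes back to the near shore alone.  [the near shore: sample J | the far shore: sample A, sample B, sample C, sample H, sample M]
11. Ferryman goes to the far shore with sample J.  [the near shore: — | the far shore: sample A, sample B, sample C, sample H, sample J, sample M]

11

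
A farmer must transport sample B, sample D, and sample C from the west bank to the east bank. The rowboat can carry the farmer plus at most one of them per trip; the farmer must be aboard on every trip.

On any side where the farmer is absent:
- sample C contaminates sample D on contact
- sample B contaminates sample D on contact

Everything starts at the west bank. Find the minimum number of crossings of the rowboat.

Counting alone: the farmer can take at most 1 across per trip to the east bank, so moving all 3 needs at least 3 loaded trips out, with a return between consecutive ones — at least 5 crossings.
The safety rule pushes this higher. Following every safe sequence of crossings, the most of the 3 that can be at the east bank as the rowboat arrives there on crossing 5 is 2 — never all 3.
So no plan with fewer than 7 crossings exists, and this one achieves 7:
1. Farmer goes to the east bank with sample D.
2. Farmer goes back to the west bank alone.
3. Farmer goes to the east bank with sample B.
4. Farmer goes back to the west bank with sample D.
5. Farmer goes to the east bank with sample C.
6. Farmer goes back to the west bank alone.
7. Farmer goes to the east bank with sample D.

7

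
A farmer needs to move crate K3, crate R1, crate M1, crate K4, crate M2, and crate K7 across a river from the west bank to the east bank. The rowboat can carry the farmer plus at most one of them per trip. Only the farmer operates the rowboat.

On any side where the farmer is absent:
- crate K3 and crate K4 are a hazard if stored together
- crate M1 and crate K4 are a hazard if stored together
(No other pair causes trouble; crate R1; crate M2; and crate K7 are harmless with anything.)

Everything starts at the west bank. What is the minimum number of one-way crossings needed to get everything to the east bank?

Counting alone: the farmer can take at most 1 across per trip to the east bank, so moving all 6 needs at least 6 loaded trips out, with a return between consecutive ones — at least 11 crossings.
The safety rule pushes this higher. Following every safe sequence of crossings, the most of the 6 that can be at the east bank as the rowboat arrives there on crossing 11 is 5 — never all 6.
So no plan with fewer than 13 crossings exists, and this one achieves 13:
1. Farmer goes to the east bank with crate K4.  [the west bank: crate K3, crate K7, crate M1, crate M2, crate R1 | the east bank: crate K4]
2. Farmer goes back to the west bank alone.  [the west bank: crate K3, crate K7, crate M1, crate M2, crate R1 | the east bank: crate K4]
3. Farmer goes to the east bank with crate K3.  [the west bank: crate K7, crate M1, crate M2, crate R1 | the east bank: crate K3, crate K4]
4. Farmer goes back to the west bank with crate K4.  [the west bank: crate K4, crate K7, crate M1, crate M2, crate R1 | the east bank: crate K3]
5. Farmer goes to the east bank with crate M1.  [the west bank: crate K4, crate K7, crate M2, crate R1 | the east bank: crate K3, crate M1]
6. Farmer goes back to the west bank alone.  [the west bank: crate K4, crate K7, crate M2, crate R1 | the east bank: crate K3, crate M1]
7. Farmer goes to the east bank with crate R1.  [the west bank: crate K4, crate K7, crate M2 | the east bank: crate K3, crate M1, crate R1]
8. Farmer goes back to the west bank alone.  [the west bank: crate K4, crate K7, crate M2 | the east bank: crate K3, crate M1, crate R1]
9. Farmer goes to the east bank with crate M2.  [the west bank: crate K4, crate K7 | the east bank: crate K3, crate M1, crate M2, crate R1]
10. Farmer goes back to the west bank alone.  [the west bank: crate K4, crate K7 | the east bank: crate K3, crate M1, crate M2, crate R1]
11. Farmer goes to the east bank with crate K7.  [the west bank: crate K4 | the east bank: crate K3, crate K7, crate M1, crate M2, crate R1]
12. Farmer goes back to the west bank alone.  [the west bank: crate K4 | the east bank: crate K3, crate K7, crate M1, crate M2, crate R1]
13. Farmer goes to the east bank with crate K4.  [the west bank: — | the east bank: crate K3, crate K4, crate K7, crate M1, crate M2, crate R1]

13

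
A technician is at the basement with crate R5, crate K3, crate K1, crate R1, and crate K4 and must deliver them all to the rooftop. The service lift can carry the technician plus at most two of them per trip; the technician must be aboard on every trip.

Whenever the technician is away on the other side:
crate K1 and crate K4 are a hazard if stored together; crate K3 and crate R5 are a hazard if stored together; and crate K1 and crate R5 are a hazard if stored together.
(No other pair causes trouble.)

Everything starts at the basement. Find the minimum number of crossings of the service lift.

Counting alone: the technician can take at most 2 across per trip to the rooftop, so moving all 5 needs at least 3 loaded trips out, with a return between consecutive ones — at least 5 crossings.
The plan below uses exactly 5 crossings, so it is optimal:
1. Technician goes to the rooftop with crate K1 and crate R5.
2. Technician goes back to the basement with crate R5.
3. Technician goes to the rooftop with crate K3 and crate R1.
4. Technician goes back to the basement alone.
5. Technician goes to the rooftop with crate K4 and crate R5.

5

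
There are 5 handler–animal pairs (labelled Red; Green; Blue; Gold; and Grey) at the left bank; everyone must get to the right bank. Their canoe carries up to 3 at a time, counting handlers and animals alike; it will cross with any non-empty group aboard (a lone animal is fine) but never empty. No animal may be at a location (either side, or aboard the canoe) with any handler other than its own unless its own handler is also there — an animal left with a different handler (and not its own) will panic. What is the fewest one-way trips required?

11

Counting alone: each trip to the right bank takes at most 3 across and each return brings at least 1 back, so after t trips out (and t−1 returns) at most 3t − (t−1) of the 10 are across; that first reaches 10 at t = 5, so at least 9 crossings are needed.
The safety rule pushes this higher. Following every safe sequence of crossings, the most of the 10 that can be at the right bank as the canoe arrives there on crossing 9 is 9 — never all 10.
So no plan with fewer than 11 crossings exists, and this one achieves 11:
1. animal Red and handler Red cross → the right bank.
2. handler Red crosses ← the left bank.
3. animal Blue, animal Gold, and animal Green cross → the right bank.
4. animal Red crosses ← the left bank.
5. handler Blue, handler Gold, and handler Green cross → the right bank.
6. animal Green and handler Green cross ← the left bank.
7. handler Green, handler Grey, and handler Red cross → the right bank.
8. animal Blue crosses ← the left bank.
9. animal Green and animal Red cross → the right bank.
10. animal Red crosses ← the left bank.
11. animal Blue, animal Grey, and animal Red cross → the right bank.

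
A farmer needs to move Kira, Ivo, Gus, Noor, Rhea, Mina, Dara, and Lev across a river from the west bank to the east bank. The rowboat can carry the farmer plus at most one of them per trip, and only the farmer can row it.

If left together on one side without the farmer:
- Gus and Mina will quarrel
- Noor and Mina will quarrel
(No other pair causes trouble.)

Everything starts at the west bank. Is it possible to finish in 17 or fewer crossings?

Yes

Yes — this plan uses 17 crossings (≤ 17):
1. Farmer goes to the east bank with Mina.  [the west bank: Dara, Gus, Ivo, Kira, Lev, Noor, Rhea | the east bank: Mina]
2. Farmer goes back to the west bank alone.  [the west bank: Dara, Gus, Ivo, Kira, Lev, Noor, Rhea | the east bank: Mina]
3. Farmer goes to the east bank with Kira.  [the west bank: Dara, Gus, Ivo, Lev, Noor, Rhea | the east bank: Kira, Mina]
4. Farmer goes back to the west bank alone.  [the west bank: Dara, Gus, Ivo, Lev, Noor, Rhea | the east bank: Kira, Mina]
5. Farmer goes to the east bank with Ivo.  [the west bank: Dara, Gus, Lev, Noor, Rhea | the east bank: Ivo, Kira, Mina]
6. Farmer goes back to the west bank alone.  [the west bank: Dara, Gus, Lev, Noor, Rhea | the east bank: Ivo, Kira, Mina]
7. Farmer goes to the east bank with Gus.  [the west bank: Dara, Lev, Noor, Rhea | the east bank: Gus, Ivo, Kira, Mina]
8. Farmer goes back to the west bank with Mina.  [the west bank: Dara, Lev, Mina, Noor, Rhea | the east bank: Gus, Ivo, Kira]
9. Farmer goes to the east bank with Noor.  [the west bank: Dara, Lev, Mina, Rhea | the east bank: Gus, Ivo, Kira, Noor]
10. Farmer goes back to the west bank alone.  [the west bank: Dara, Lev, Mina, Rhea | the east bank: Gus, Ivo, Kira, Noor]
11. Farmer goes to the east bank with Rhea.  [the west bank: Dara, Lev, Mina | the east bank: Gus, Ivo, Kira, Noor, Rhea]
12. Farmer goes back to the west bank alone.  [the west bank: Dara, Lev, Mina | the east bank: Gus, Ivo, Kira, Noor, Rhea]
13. Farmer goes to the east bank with Dara.  [the west bank: Lev, Mina | the east bank: Dara, Gus, Ivo, Kira, Noor, Rhea]
14. Farmer goes back to the west bank alone.  [the west bank: Lev, Mina | the east bank: Dara, Gus, Ivo, Kira, Noor, Rhea]
15. Farmer goes to the east bank with Lev.  [the west bank: Mina | the east bank: Dara, Gus, Ivo, Kira, Lev, Noor, Rhea]
16. Farmer goes back to the west bank alone.  [the west bank: Mina | the east bank: Dara, Gus, Ivo, Kira, Lev, Noor, Rhea]
17. Farmer goes to the east bank with Mina.  [the west bank: — | the east bank: Dara, Gus, Ivo, Kira, Lev, Mina, Noor, Rhea]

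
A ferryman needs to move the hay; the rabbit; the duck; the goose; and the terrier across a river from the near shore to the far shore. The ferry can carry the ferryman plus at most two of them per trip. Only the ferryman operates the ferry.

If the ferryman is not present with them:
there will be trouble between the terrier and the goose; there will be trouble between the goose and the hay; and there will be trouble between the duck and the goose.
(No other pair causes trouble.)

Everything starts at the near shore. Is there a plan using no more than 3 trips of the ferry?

Counting alone: the ferryman can take at most 2 across per trip to the far shore, so moving all 5 needs at least 3 loaded trips out, with a return between consecutive ones — at least 5 crossings.
Since 3 < 5, 3 crossings cannot be enough. (The shortest complete plan in fact takes 5:)
1. Ferryman goes to the far shore with the goose and the hay.
2. Ferryman goes back to the near shore with the goose.
3. Ferryman goes to the far shore with the duck and the terrier.
4. Ferryman goes back to the near shore alone.
5. Ferryman goes to the far shore with the goose and the rabbit.

No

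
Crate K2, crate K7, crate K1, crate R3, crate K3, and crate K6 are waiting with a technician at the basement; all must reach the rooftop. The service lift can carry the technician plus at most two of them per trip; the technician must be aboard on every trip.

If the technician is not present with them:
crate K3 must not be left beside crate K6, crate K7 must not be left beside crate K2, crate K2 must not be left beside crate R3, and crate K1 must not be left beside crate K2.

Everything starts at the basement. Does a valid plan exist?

1. Technician goes to the rooftop with crate K2 and crate K3.
2. Technician goes back to the basement alone.
3. Technician goes to the rooftop with crate K7.
4. Technician goes back to the basement with crate K2.
5. Technician goes to the rooftop with crate K1 and crate R3.
6. Technician goes back to the basement alone.
7. Technician goes to the rooftop with crate K2 and crate K6.

Yes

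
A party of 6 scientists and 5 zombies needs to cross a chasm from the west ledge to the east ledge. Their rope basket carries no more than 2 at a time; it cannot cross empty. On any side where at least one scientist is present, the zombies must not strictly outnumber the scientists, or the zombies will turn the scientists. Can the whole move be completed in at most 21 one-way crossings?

Yes

Yes — this plan uses 19 crossings (≤ 21):
1. 2 zombies → the east ledge.  (the west ledge: 6S 3Z; the east ledge: 0S 2Z)
2. 1 zombie ← the west ledge.  (the west ledge: 6S 4Z; the east ledge: 0S 1Z)
3. 2 zombies → the east ledge.  (the west ledge: 6S 2Z; the east ledge: 0S 3Z)
4. 1 zombie ← the west ledge.  (the west ledge: 6S 3Z; the east ledge: 0S 2Z)
5. 2 scientists → the east ledge.  (the west ledge: 4S 3Z; the east ledge: 2S 2Z)
6. 1 zombie ← the west ledge.  (the west ledge: 4S 4Z; the east ledge: 2S 1Z)
7. 1 scientist and 1 zombie → the east ledge.  (the west ledge: 3S 3Z; the east ledge: 3S 2Z)
8. 1 scientist ← the west ledge.  (the west ledge: 4S 3Z; the east ledge: 2S 2Z)
9. 1 scientist and 1 zombie → the east ledge.  (the west ledge: 3S 2Z; the east ledge: 3S 3Z)
10. 1 zombie ← the west ledge.  (the west ledge: 3S 3Z; the east ledge: 3S 2Z)
11. 1 scientist and 1 zombie → the east ledge.  (the west ledge: 2S 2Z; the east ledge: 4S 3Z)
12. 1 scientist ← the west ledge.  (the west ledge: 3S 2Z; the east ledge: 3S 3Z)
13. 1 scientist and 1 zombie → the east ledge.  (the west ledge: 2S 1Z; the east ledge: 4S 4Z)
14. 1 zombie ← the west ledge.  (the west ledge: 2S 2Z; the east ledge: 4S 3Z)
15. 1 scientist and 1 zombie → the east ledge.  (the west ledge: 1S 1Z; the east ledge: 5S 4Z)
16. 1 scientist ← the west ledge.  (the west ledge: 2S 1Z; the east ledge: 4S 4Z)
17. 1 scientist and 1 zombie → the east ledge.  (the west ledge: 1S 0Z; the east ledge: 5S 5Z)
18. 1 zombie ← the west ledge.  (the west ledge: 1S 1Z; the east ledge: 5S 4Z)
19. 1 scientist and 1 zombie → the east ledge.  (the west ledge: 0S 0Z; the east ledge: 6S 5Z)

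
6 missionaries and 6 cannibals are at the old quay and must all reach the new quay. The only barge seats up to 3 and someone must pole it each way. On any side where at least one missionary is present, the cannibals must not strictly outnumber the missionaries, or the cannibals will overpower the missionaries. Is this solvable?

Following every safe sequence of crossings from the start, the most of the 12 that can be at the new quay as the barge arrives there on crossings 1, 3, 5 is 3, 5, 6 respectively; the best ever achieved is 6 of 12.
From crossing 7 on, no configuration arises that was not already reachable earlier: only 17 distinct safe configurations (who is on which side, and where the barge is) can ever be reached, none of them has everyone across, and every continuation just revisits them. They are: 0 missionaries + 0 cannibals across (barge back at the start); 0 missionaries + 1 cannibal across (barge there); 0 missionaries + 1 cannibal across (barge back at the start); 0 missionaries + 2 cannibals across (barge there); 0 missionaries + 2 cannibals across (barge back at the start); 0 missionaries + 3 cannibals across (barge there); 0 missionaries + 3 cannibals across (barge back at the start); 0 missionaries + 4 cannibals across (barge there); 0 missionaries + 4 cannibals across (barge back at the start); 0 missionaries + 5 cannibals across (barge there); 0 missionaries + 5 cannibals across (barge back at the start); 0 missionaries + 6 cannibals across (barge there); 1 missionary + 1 cannibal across (barge there); 1 missionary + 1 cannibal across (barge back at the start); 2 missionaries + 2 cannibals across (barge there); 2 missionaries + 2 cannibals across (barge back at the start); 3 missionaries + 3 cannibals across (barge there). So no valid plan exists.

No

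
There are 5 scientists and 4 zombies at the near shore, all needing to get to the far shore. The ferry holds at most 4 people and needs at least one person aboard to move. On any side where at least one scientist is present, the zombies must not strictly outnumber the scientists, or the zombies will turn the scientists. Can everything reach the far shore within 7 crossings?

Yes

Yes — this plan uses 5 crossings (≤ 7):
1. 3 zombies → the far shore.  (the near shore: 5S 1Z; the far shore: 0S 3Z)
2. 1 zombie ← the near shore.  (the near shore: 5S 2Z; the far shore: 0S 2Z)
3. 3 scientists and 1 zombie → the far shore.  (the near shore: 2S 1Z; the far shore: 3S 3Z)
4. 1 zombie ← the near shore.  (the near shore: 2S 2Z; the far shore: 3S 2Z)
5. 2 scientists and 2 zombies → the far shore.  (the near shore: 0S 0Z; the far shore: 5S 4Z)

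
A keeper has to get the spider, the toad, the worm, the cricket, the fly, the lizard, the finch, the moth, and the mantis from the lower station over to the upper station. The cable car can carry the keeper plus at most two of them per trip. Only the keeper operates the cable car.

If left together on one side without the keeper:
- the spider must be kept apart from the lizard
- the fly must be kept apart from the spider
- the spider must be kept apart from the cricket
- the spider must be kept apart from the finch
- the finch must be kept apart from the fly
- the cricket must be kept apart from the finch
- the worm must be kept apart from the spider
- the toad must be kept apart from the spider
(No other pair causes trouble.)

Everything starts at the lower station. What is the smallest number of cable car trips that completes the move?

15

Counting alone: the keeper can take at most 2 across per trip to the upper station, so moving all 9 needs at least 5 loaded trips out, with a return between consecutive ones — at least 9 crossings.
The safety rule pushes this higher. Following every safe sequence of crossings, the most of the 9 that can be at the upper station as the cable car arrives there on crossings 9, 11, 13 is 6, 7, 8 respectively — never all 9.
So no plan with fewer than 15 crossings exists, and this one achieves 15:
1. Keeper goes to the upper station with the finch and the spider.  [the lower station: the cricket, the fly, the lizard, the mantis, the moth, the toad, the worm | the upper station: the finch, the spider]
2. Keeper goes back to the lower station with the spider.  [the lower station: the cricket, the fly, the lizard, the mantis, the moth, the spider, the toad, the worm | the upper station: the finch]
3. Keeper goes to the upper station with the spider and the toad.  [the lower station: the cricket, the fly, the lizard, the mantis, the moth, the worm | the upper station: the finch, the spider, the toad]
4. Keeper goes back to the lower station with the spider.  [the lower station: the cricket, the fly, the lizard, the mantis, the moth, the spider, the worm | the upper station: the finch, the toad]
5. Keeper goes to the upper station with the spider and the worm.  [the lower station: the cricket, the fly, the lizard, the mantis, the moth | the upper station: the finch, the spider, the toad, the worm]
6. Keeper goes back to the lower station with the spider.  [the lower station: the cricket, the fly, the lizard, the mantis, the moth, the spider | the upper station: the finch, the toad, the worm]
7. Keeper goes to the upper station with the lizard and the spider.  [the lower station: the cricket, the fly, the mantis, the moth | the upper station: the finch, the lizard, the spider, the toad, the worm]
8. Keeper goes back to the lower station with the spider.  [the lower station: the cricket, the fly, the mantis, the moth, the spider | the upper station: the finch, the lizard, the toad, the worm]
9. Keeper goes to the upper station with the moth and the spider.  [the lower station: the cricket, the fly, the mantis | the upper station: the finch, the lizard, the moth, the spider, the toad, the worm]
10. Keeper goes back to the lower station with the spider.  [the lower station: the cricket, the fly, the mantis, the spider | the upper station: the finch, the lizard, the moth, the toad, the worm]
11. Keeper goes to the upper station with the mantis and the spider.  [the lower station: the cricket, the fly | the upper station: the finch, the lizard, the mantis, the moth, the spider, the toad, the worm]
12. Keeper goes back to the lower station with the spider.  [the lower station: the cricket, the fly, the spider | the upper station: the finch, the lizard, the mantis, the moth, the toad, the worm]
13. Keeper goes to the upper station with the cricket and the fly.  [the lower station: the spider | the upper station: the cricket, the finch, the fly, the lizard, the mantis, the moth, the toad, the worm]
14. Keeper goes back to the lower station with the finch.  [the lower station: the finch, the spider | the upper station: the cricket, the fly, the lizard, the mantis, the moth, the toad, the worm]
15. Keeper goes to the upper station with the finch and the spider.  [the lower station: — | the upper station: the cricket, the finch, the fly, the lizard, the mantis, the moth, the spider, the toad, the worm]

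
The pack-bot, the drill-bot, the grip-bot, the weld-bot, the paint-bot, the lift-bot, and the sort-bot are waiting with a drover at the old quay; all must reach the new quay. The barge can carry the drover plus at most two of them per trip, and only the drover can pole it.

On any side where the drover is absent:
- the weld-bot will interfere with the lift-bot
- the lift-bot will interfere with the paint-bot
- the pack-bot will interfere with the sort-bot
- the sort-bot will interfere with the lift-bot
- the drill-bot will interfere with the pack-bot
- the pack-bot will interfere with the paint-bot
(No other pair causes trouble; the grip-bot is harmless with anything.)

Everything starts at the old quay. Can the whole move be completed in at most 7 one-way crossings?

Counting alone: the drover can take at most 2 across per trip to the new quay, so moving all 7 needs at least 4 loaded trips out, with a return between consecutive ones — at least 7 crossings.
The safety rule pushes this higher. Following every safe sequence of crossings, the most of the 7 that can be at the new quay as the barge arrives there on crossing 7 is 6 — never all 7.
So the move cannot be finished within 7 crossings. (The shortest complete plan takes 9:)
1. Drover goes to the new quay with the lift-bot and the pack-bot.
2. Drover goes back to the old quay alone.
3. Drover goes to the new quay with the drill-bot.
4. Drover goes back to the old quay with the pack-bot.
5. Drover goes to the new quay with the paint-bot and the sort-bot.
6. Drover goes back to the old quay with the lift-bot.
7. Drover goes to the new quay with the grip-bot and the weld-bot.
8. Drover goes back to the old quay alone.
9. Drover goes to the new quay with the lift-bot and the pack-bot.

No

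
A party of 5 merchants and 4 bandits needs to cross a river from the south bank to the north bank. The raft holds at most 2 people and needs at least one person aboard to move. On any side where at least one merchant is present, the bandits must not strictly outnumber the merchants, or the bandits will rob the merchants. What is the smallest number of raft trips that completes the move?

Counting alone: each trip to the north bank takes at most 2 across and each return brings at least 1 back, so after t trips out (and t−1 returns) at most 2t − (t−1) of the 9 are across; that first reaches 9 at t = 8, so at least 15 crossings are needed.
The plan below uses exactly 15 crossings, so it is optimal:
1. 2 bandits → the north bank.  (the south bank: 5M 2B; the north bank: 0M 2B)
2. 1 bandit ← the south bank.  (the south bank: 5M 3B; the north bank: 0M 1B)
3. 2 bandits → the north bank.  (the south bank: 5M 1B; the north bank: 0M 3B)
4. 1 bandit ← the south bank.  (the south bank: 5M 2B; the north bank: 0M 2B)
5. 2 merchants → the north bank.  (the south bank: 3M 2B; the north bank: 2M 2B)
6. 1 bandit ← the south bank.  (the south bank: 3M 3B; the north bank: 2M 1B)
7. 1 merchant and 1 bandit → the north bank.  (the south bank: 2M 2B; the north bank: 3M 2B)
8. 1 merchant ← the south bank.  (the south bank: 3M 2B; the north bank: 2M 2B)
9. 1 merchant and 1 bandit → the north bank.  (the south bank: 2M 1B; the north bank: 3M 3B)
10. 1 bandit ← the south bank.  (the south bank: 2M 2B; the north bank: 3M 2B)
11. 1 merchant and 1 bandit → the north bank.  (the south bank: 1M 1B; the north bank: 4M 3B)
12. 1 merchant ← the south bank.  (the south bank: 2M 1B; the north bank: 3M 3B)
13. 1 merchant and 1 bandit → the north bank.  (the south bank: 1M 0B; the north bank: 4M 4B)
14. 1 bandit ← the south bank.  (the south bank: 1M 1B; the north bank: 4M 3B)
15. 1 merchant and 1 bandit → the north bank.  (the south bank: 0M 0B; the north bank: 5M 4B)

15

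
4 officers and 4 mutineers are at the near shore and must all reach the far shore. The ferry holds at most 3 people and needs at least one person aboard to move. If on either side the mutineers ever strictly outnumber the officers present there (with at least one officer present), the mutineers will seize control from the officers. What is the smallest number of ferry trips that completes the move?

9

Counting alone: each trip to the far shore takes at most 3 across and each return brings at least 1 back, so after t trips out (and t−1 returns) at most 3t − (t−1) of the 8 are across; that first reaches 8 at t = 4, so at least 7 crossings are needed.
The safety rule pushes this higher. Following every safe sequence of crossings, the most of the 8 that can be at the far shore as the ferry arrives there on crossing 7 is 7 — never all 8.
So no plan with fewer than 9 crossings exists, and this one achieves 9:
1. 2 mutineers → the far shore.  (the near shore: 4O 2M; the far shore: 0O 2M)
2. 1 mutineer ← the near shore.  (the near shore: 4O 3M; the far shore: 0O 1M)
3. 3 mutineers → the far shore.  (the near shore: 4O 0M; the far shore: 0O 4M)
4. 1 mutineer ← the near shore.  (the near shore: 4O 1M; the far shore: 0O 3M)
5. 3 officers → the far shore.  (the near shore: 1O 1M; the far shore: 3O 3M)
6. 1 officer and 1 mutineer ← the near shore.  (the near shore: 2O 2M; the far shore: 2O 2M)
7. 2 officers → the far shore.  (the near shore: 0O 2M; the far shore: 4O 2M)
8. 1 mutineer ← the near shore.  (the near shore: 0O 3M; the far shore: 4O 1M)
9. 3 mutineers → the far shore.  (the near shore: 0O 0M; the far shore: 4O 4M)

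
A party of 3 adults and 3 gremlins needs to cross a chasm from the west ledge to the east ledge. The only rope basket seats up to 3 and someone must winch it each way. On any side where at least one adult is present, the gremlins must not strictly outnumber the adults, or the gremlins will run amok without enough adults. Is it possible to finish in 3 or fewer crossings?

No

Counting alone: each trip to the east ledge takes at most 3 across and each return brings at least 1 back, so after t trips out (and t−1 returns) at most 3t − (t−1) of the 6 are across; that first reaches 6 at t = 3, so at least 5 crossings are needed.
Since 3 < 5, 3 crossings cannot be enough. (The shortest complete plan in fact takes 5:)
1. 2 gremlins → the east ledge.  (the west ledge: 3A 1G; the east ledge: 0A 2G)
2. 1 gremlin ← the west ledge.  (the west ledge: 3A 2G; the east ledge: 0A 1G)
3. 3 adults → the east ledge.  (the west ledge: 0A 2G; the east ledge: 3A 1G)
4. 1 gremlin ← the west ledge.  (the west ledge: 0A 3G; the east ledge: 3A 0G)
5. 3 gremlins → the east ledge.  (the west ledge: 0A 0G; the east ledge: 3A 3G)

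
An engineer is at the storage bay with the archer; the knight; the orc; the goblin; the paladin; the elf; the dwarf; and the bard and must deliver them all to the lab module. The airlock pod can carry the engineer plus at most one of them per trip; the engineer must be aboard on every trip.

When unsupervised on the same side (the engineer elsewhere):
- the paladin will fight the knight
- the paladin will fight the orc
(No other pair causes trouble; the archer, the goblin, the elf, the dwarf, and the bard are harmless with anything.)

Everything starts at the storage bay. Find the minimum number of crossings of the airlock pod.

Counting alone: the engineer can take at most 1 across per trip to the lab module, so moving all 8 needs at least 8 loaded trips out, with a return between consecutive ones — at least 15 crossings.
The safety rule pushes this higher. Following every safe sequence of crossings, the most of the 8 that can be at the lab module as the airlock pod arrives there on crossing 15 is 7 — never all 8.
So no plan with fewer than 17 crossings exists, and this one achieves 17:
1. Engineer goes to the lab module with the paladin.
2. Engineer goes back to the storage bay alone.
3. Engineer goes to the lab module with the archer.
4. Engineer goes back to the storage bay alone.
5. Engineer goes to the lab module with the knight.
6. Engineer goes back to the storage bay with the paladin.
7. Engineer goes to the lab module with the orc.
8. Engineer goes back to the storage bay alone.
9. Engineer goes to the lab module with the goblin.
10. Engineer goes back to the storage bay alone.
11. Engineer goes to the lab module with the elf.
12. Engineer goes back to the storage bay alone.
13. Engineer goes to the lab module with the dwarf.
14. Engineer goes back to the storage bay alone.
15. Engineer goes to the lab module with the bard.
16. Engineer goes back to the storage bay alone.
17. Engineer goes to the lab module with the paladin.

17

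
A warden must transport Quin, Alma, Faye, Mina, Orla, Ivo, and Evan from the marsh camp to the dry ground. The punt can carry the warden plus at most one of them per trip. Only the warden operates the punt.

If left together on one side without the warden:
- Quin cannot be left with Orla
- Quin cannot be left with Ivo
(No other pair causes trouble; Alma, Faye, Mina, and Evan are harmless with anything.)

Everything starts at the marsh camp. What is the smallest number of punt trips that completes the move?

Counting alone: the warden can take at most 1 across per trip to the dry ground, so moving all 7 needs at least 7 loaded trips out, with a return between consecutive ones — at least 13 crossings.
The safety rule pushes this higher. Following every safe sequence of crossings, the most of the 7 that can be at the dry ground as the punt arrives there on crossing 13 is 6 — never all 7.
So no plan with fewer than 15 crossings exists, and this one achieves 15:
1. Warden goes to the dry ground with Quin.  [the marsh camp: Alma, Evan, Faye, Ivo, Mina, Orla | the dry ground: Quin]
2. Warden goes back to the marsh camp alone.  [the marsh camp: Alma, Evan, Faye, Ivo, Mina, Orla | the dry ground: Quin]
3. Warden goes to the dry ground with Alma.  [the marsh camp: Evan, Faye, Ivo, Mina, Orla | the dry ground: Alma, Quin]
4. Warden goes back to the marsh camp alone.  [the marsh camp: Evan, Faye, Ivo, Mina, Orla | the dry ground: Alma, Quin]
5. Warden goes to the dry ground with Faye.  [the marsh camp: Evan, Ivo, Mina, Orla | the dry ground: Alma, Faye, Quin]
6. Warden goes back to the marsh camp alone.  [the marsh camp: Evan, Ivo, Mina, Orla | the dry ground: Alma, Faye, Quin]
7. Warden goes to the dry ground with Mina.  [the marsh camp: Evan, Ivo, Orla | the dry ground: Alma, Faye, Mina, Quin]
8. Warden goes back to the marsh camp alone.  [the marsh camp: Evan, Ivo, Orla | the dry ground: Alma, Faye, Mina, Quin]
9. Warden goes to the dry ground with Orla.  [the marsh camp: Evan, Ivo | the dry ground: Alma, Faye, Mina, Orla, Quin]
10. Warden goes back to the marsh camp with Quin.  [the marsh camp: Evan, Ivo, Quin | the dry ground: Alma, Faye, Mina, Orla]
11. Warden goes to the dry ground with Ivo.  [the marsh camp: Evan, Quin | the dry ground: Alma, Faye, Ivo, Mina, Orla]
12. Warden goes back to the marsh camp alone.  [the marsh camp: Evan, Quin | the dry ground: Alma, Faye, Ivo, Mina, Orla]
13. Warden goes to the dry ground with Evan.  [the marsh camp: Quin | the dry ground: Alma, Evan, Faye, Ivo, Mina, Orla]
14. Warden goes back to the marsh camp alone.  [the marsh camp: Quin | the dry ground: Alma, Evan, Faye, Ivo, Mina, Orla]
15. Warden goes to the dry ground with Quin.  [the marsh camp: — | the dry ground: Alma, Evan, Faye, Ivo, Mina, Orla, Quin]

15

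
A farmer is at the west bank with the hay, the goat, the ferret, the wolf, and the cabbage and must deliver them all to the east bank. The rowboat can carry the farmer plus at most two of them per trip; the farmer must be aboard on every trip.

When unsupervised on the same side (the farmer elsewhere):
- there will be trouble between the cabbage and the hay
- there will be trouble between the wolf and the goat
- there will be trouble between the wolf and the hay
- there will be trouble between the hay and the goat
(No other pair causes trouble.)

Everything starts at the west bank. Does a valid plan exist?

Yes

1. Farmer goes to the east bank with the goat and the hay.
2. Farmer goes back to the west bank with the hay.
3. Farmer goes to the east bank with the ferret and the hay.
4. Farmer goes back to the west bank with the hay.
5. Farmer goes to the east bank with the cabbage and the hay.
6. Farmer goes back to the west bank with the hay.
7. Farmer goes to the east bank with the hay and the wolf.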